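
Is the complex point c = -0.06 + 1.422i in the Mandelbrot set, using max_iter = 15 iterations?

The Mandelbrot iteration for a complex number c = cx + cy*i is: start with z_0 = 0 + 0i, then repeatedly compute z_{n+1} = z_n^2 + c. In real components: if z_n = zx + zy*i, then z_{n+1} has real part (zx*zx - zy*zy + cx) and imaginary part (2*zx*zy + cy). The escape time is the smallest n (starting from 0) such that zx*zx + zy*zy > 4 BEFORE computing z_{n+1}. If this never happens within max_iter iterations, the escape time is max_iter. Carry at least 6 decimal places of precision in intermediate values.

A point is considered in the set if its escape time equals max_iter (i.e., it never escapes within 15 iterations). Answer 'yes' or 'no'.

Answer: no

Derivation:
z_0 = 0 + 0i, c = -0.0600 + 1.4220i
Iter 1: z = -0.0600 + 1.4220i, |z|^2 = 2.0257
Iter 2: z = -2.0785 + 1.2514i, |z|^2 = 5.8860
Escaped at iteration 2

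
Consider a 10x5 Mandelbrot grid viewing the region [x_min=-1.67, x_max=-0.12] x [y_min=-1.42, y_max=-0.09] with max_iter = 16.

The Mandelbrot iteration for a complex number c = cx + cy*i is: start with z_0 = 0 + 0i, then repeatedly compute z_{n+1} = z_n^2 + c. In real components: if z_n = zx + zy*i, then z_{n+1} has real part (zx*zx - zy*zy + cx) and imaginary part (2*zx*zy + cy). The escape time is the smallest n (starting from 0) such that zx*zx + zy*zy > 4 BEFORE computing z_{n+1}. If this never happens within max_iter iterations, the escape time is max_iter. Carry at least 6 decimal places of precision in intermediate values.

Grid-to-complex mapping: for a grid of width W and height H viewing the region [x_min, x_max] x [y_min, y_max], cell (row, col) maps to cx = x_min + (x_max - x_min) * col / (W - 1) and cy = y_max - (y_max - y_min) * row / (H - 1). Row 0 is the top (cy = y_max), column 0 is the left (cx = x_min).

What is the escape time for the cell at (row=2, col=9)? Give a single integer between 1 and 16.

Answer: 16

Derivation:
z_0 = 0 + 0i, c = -0.1200 + -0.7550i
Iter 1: z = -0.1200 + -0.7550i, |z|^2 = 0.5844
Iter 2: z = -0.6756 + -0.5738i, |z|^2 = 0.7857
Iter 3: z = 0.0072 + 0.0203i, |z|^2 = 0.0005
Iter 4: z = -0.1204 + -0.7547i, |z|^2 = 0.5841
Iter 5: z = -0.6751 + -0.5733i, |z|^2 = 0.7845
Iter 6: z = 0.0071 + 0.0191i, |z|^2 = 0.0004
Iter 7: z = -0.1203 + -0.7547i, |z|^2 = 0.5841
Iter 8: z = -0.6751 + -0.5734i, |z|^2 = 0.7846
Iter 9: z = 0.0070 + 0.0192i, |z|^2 = 0.0004
Iter 10: z = -0.1203 + -0.7547i, |z|^2 = 0.5841
Iter 11: z = -0.6751 + -0.5734i, |z|^2 = 0.7846
Iter 12: z = 0.0070 + 0.0192i, |z|^2 = 0.0004
Iter 13: z = -0.1203 + -0.7547i, |z|^2 = 0.5841
Iter 14: z = -0.6751 + -0.5734i, |z|^2 = 0.7846
Iter 15: z = 0.0070 + 0.0192i, |z|^2 = 0.0004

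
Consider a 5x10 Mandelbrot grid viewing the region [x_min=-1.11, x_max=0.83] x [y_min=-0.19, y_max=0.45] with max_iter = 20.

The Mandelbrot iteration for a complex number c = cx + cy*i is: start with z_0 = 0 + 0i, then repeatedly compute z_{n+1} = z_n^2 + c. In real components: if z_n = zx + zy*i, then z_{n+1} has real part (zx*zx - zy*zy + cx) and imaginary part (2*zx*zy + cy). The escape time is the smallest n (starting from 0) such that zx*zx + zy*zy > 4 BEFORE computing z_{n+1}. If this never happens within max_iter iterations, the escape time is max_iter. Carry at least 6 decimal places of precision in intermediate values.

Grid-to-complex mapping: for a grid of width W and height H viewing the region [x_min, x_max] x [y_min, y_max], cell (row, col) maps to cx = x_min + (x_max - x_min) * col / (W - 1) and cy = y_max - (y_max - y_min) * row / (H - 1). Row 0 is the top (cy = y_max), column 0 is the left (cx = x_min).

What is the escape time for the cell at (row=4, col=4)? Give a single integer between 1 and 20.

Answer: 3

Derivation:
z_0 = 0 + 0i, c = 0.8300 + 0.1656i
Iter 1: z = 0.8300 + 0.1656i, |z|^2 = 0.7163
Iter 2: z = 1.4915 + 0.4404i, |z|^2 = 2.4185
Iter 3: z = 2.8606 + 1.4792i, |z|^2 = 10.3711
Escaped at iteration 3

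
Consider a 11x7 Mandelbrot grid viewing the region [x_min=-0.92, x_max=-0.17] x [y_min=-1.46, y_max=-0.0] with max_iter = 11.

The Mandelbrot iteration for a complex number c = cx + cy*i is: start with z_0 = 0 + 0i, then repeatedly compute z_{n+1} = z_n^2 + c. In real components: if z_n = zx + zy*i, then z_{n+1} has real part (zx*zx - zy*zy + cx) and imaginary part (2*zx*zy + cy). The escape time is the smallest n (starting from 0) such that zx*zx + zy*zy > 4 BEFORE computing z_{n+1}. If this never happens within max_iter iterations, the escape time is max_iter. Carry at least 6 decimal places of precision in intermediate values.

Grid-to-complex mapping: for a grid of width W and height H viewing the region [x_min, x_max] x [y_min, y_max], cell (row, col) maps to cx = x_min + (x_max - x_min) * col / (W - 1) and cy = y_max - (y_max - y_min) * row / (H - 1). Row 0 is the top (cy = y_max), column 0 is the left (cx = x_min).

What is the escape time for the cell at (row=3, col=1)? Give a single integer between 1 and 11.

Answer: 4

Derivation:
z_0 = 0 + 0i, c = -0.8450 + -0.7300i
Iter 1: z = -0.8450 + -0.7300i, |z|^2 = 1.2469
Iter 2: z = -0.6639 + 0.5037i, |z|^2 = 0.6944
Iter 3: z = -0.6580 + -1.3988i, |z|^2 = 2.3895
Iter 4: z = -2.3687 + 1.1108i, |z|^2 = 6.8444
Escaped at iteration 4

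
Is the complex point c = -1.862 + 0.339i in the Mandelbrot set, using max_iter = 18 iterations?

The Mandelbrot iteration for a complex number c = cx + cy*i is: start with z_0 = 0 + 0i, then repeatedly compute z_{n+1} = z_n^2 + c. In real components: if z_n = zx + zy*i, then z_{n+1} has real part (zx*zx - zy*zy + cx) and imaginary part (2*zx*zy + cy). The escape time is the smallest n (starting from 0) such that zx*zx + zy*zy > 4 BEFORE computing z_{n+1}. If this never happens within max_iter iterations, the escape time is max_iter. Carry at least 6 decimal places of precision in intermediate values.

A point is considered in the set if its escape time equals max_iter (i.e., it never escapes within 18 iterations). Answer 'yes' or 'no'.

Answer: no

Derivation:
z_0 = 0 + 0i, c = -1.8620 + 0.3390i
Iter 1: z = -1.8620 + 0.3390i, |z|^2 = 3.5820
Iter 2: z = 1.4901 + -0.9234i, |z|^2 = 3.0732
Iter 3: z = -0.4943 + -2.4131i, |z|^2 = 6.0672
Escaped at iteration 3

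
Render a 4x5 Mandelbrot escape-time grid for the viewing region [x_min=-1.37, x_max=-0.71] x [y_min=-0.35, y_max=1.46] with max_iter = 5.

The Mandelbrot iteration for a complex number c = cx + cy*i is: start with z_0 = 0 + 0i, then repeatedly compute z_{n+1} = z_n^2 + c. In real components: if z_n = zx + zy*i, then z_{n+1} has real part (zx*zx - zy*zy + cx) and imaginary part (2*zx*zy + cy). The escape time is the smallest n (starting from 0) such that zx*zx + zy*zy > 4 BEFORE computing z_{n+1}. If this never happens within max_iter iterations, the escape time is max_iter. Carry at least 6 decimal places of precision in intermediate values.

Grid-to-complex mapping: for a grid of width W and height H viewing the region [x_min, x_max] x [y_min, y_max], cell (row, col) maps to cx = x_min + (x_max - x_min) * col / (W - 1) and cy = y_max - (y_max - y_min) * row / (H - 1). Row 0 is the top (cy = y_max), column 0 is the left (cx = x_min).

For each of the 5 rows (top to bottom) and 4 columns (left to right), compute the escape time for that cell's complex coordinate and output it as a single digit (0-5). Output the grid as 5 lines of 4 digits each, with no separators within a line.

(row=0, col=0): c = -1.3700 + 1.4600i → escape time 1
(row=0, col=1): c = -1.1500 + 1.4600i → escape time 2
(row=0, col=2): c = -0.9300 + 1.4600i → escape time 2
(row=0, col=3): c = -0.7100 + 1.4600i → escape time 2
(row=1, col=0): c = -1.3700 + 1.0075i → escape time 3
(row=1, col=1): c = -1.1500 + 1.0075i → escape time 3
(row=1, col=2): c = -0.9300 + 1.0075i → escape time 3
(row=1, col=3): c = -0.7100 + 1.0075i → escape time 3
(row=2, col=0): c = -1.3700 + 0.5550i → escape time 3
(row=2, col=1): c = -1.1500 + 0.5550i → escape time 4
(row=2, col=2): c = -0.9300 + 0.5550i → escape time 5
(row=2, col=3): c = -0.7100 + 0.5550i → escape time 5
(row=3, col=0): c = -1.3700 + 0.1025i → escape time 5
(row=3, col=1): c = -1.1500 + 0.1025i → escape time 5
(row=3, col=2): c = -0.9300 + 0.1025i → escape time 5
(row=3, col=3): c = -0.7100 + 0.1025i → escape time 5
(row=4, col=0): c = -1.3700 + -0.3500i → escape time 5
(row=4, col=1): c = -1.1500 + -0.3500i → escape time 5
(row=4, col=2): c = -0.9300 + -0.3500i → escape time 5
(row=4, col=3): c = -0.7100 + -0.3500i → escape time 5

Answer: 1222
3333
3455
5555
5555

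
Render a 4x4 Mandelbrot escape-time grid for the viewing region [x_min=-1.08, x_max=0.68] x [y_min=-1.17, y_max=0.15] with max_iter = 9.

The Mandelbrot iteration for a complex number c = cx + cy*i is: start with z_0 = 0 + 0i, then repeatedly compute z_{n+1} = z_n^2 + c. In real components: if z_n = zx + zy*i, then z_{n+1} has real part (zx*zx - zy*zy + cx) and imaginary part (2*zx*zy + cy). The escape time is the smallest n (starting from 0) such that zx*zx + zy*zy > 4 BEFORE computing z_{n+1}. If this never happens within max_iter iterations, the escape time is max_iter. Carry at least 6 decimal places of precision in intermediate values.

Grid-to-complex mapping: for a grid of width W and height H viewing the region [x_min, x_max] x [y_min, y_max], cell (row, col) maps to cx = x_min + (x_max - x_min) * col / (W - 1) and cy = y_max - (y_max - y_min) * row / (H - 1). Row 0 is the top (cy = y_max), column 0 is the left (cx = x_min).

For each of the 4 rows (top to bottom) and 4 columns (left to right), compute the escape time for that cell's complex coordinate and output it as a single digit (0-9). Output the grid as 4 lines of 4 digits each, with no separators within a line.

Answer: 9993
9993
3683
3332

Derivation:
(row=0, col=0): c = -1.0800 + 0.1500i → escape time 9
(row=0, col=1): c = -0.4933 + 0.1500i → escape time 9
(row=0, col=2): c = 0.0933 + 0.1500i → escape time 9
(row=0, col=3): c = 0.6800 + 0.1500i → escape time 3
(row=1, col=0): c = -1.0800 + -0.2900i → escape time 9
(row=1, col=1): c = -0.4933 + -0.2900i → escape time 9
(row=1, col=2): c = 0.0933 + -0.2900i → escape time 9
(row=1, col=3): c = 0.6800 + -0.2900i → escape time 3
(row=2, col=0): c = -1.0800 + -0.7300i → escape time 3
(row=2, col=1): c = -0.4933 + -0.7300i → escape time 6
(row=2, col=2): c = 0.0933 + -0.7300i → escape time 8
(row=2, col=3): c = 0.6800 + -0.7300i → escape time 3
(row=3, col=0): c = -1.0800 + -1.1700i → escape time 3
(row=3, col=1): c = -0.4933 + -1.1700i → escape time 3
(row=3, col=2): c = 0.0933 + -1.1700i → escape time 3
(row=3, col=3): c = 0.6800 + -1.1700i → escape time 2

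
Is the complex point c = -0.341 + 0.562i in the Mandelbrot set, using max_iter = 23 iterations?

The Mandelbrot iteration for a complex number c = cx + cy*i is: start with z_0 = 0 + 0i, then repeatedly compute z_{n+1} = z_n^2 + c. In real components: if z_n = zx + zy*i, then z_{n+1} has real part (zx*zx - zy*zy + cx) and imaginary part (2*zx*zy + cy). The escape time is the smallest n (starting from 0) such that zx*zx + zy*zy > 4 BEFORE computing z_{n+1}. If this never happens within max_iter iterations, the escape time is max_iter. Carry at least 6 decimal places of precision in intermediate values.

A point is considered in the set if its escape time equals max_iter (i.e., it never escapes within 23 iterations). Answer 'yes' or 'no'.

Answer: yes

Derivation:
z_0 = 0 + 0i, c = -0.3410 + 0.5620i
Iter 1: z = -0.3410 + 0.5620i, |z|^2 = 0.4321
Iter 2: z = -0.5406 + 0.1787i, |z|^2 = 0.3241
Iter 3: z = -0.0807 + 0.3688i, |z|^2 = 0.1425
Iter 4: z = -0.4705 + 0.5025i, |z|^2 = 0.4738
Iter 5: z = -0.3721 + 0.0892i, |z|^2 = 0.1464
Iter 6: z = -0.2105 + 0.4956i, |z|^2 = 0.2899
Iter 7: z = -0.5423 + 0.3534i, |z|^2 = 0.4190
Iter 8: z = -0.1717 + 0.1787i, |z|^2 = 0.0614
Iter 9: z = -0.3435 + 0.5006i, |z|^2 = 0.3686
Iter 10: z = -0.4736 + 0.2181i, |z|^2 = 0.2719
Iter 11: z = -0.1642 + 0.3554i, |z|^2 = 0.1533
Iter 12: z = -0.4403 + 0.4453i, |z|^2 = 0.3921
Iter 13: z = -0.3454 + 0.1699i, |z|^2 = 0.1482
Iter 14: z = -0.2506 + 0.4446i, |z|^2 = 0.2605
Iter 15: z = -0.4759 + 0.3392i, |z|^2 = 0.3415
Iter 16: z = -0.2295 + 0.2392i, |z|^2 = 0.1099
Iter 17: z = -0.3455 + 0.4522i, |z|^2 = 0.3239
Iter 18: z = -0.4261 + 0.2495i, |z|^2 = 0.2438
Iter 19: z = -0.2217 + 0.3494i, |z|^2 = 0.1712
Iter 20: z = -0.4139 + 0.4071i, |z|^2 = 0.3371
Iter 21: z = -0.3354 + 0.2250i, |z|^2 = 0.1631
Iter 22: z = -0.2791 + 0.4111i, |z|^2 = 0.2469
Did not escape in 23 iterations → in set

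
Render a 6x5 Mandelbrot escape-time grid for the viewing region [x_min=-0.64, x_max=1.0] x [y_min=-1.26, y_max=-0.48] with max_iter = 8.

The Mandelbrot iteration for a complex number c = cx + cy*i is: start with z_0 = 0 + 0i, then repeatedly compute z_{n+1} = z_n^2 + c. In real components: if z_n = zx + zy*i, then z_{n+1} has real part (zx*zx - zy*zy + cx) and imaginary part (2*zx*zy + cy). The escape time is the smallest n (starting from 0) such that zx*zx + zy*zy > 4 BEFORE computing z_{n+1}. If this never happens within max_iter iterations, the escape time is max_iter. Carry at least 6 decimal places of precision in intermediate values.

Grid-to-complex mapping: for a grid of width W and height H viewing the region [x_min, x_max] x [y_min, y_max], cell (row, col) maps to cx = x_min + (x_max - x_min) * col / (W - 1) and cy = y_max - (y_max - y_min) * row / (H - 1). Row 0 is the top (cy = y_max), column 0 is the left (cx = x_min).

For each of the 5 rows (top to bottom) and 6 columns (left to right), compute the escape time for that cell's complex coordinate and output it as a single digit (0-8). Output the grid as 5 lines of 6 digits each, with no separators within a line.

(row=0, col=0): c = -0.6400 + -0.4800i → escape time 8
(row=0, col=1): c = -0.3120 + -0.4800i → escape time 8
(row=0, col=2): c = 0.0160 + -0.4800i → escape time 8
(row=0, col=3): c = 0.3440 + -0.4800i → escape time 8
(row=0, col=4): c = 0.6720 + -0.4800i → escape time 3
(row=0, col=5): c = 1.0000 + -0.4800i → escape time 2
(row=1, col=0): c = -0.6400 + -0.6750i → escape time 8
(row=1, col=1): c = -0.3120 + -0.6750i → escape time 8
(row=1, col=2): c = 0.0160 + -0.6750i → escape time 8
(row=1, col=3): c = 0.3440 + -0.6750i → escape time 8
(row=1, col=4): c = 0.6720 + -0.6750i → escape time 3
(row=1, col=5): c = 1.0000 + -0.6750i → escape time 2
(row=2, col=0): c = -0.6400 + -0.8700i → escape time 4
(row=2, col=1): c = -0.3120 + -0.8700i → escape time 6
(row=2, col=2): c = 0.0160 + -0.8700i → escape time 8
(row=2, col=3): c = 0.3440 + -0.8700i → escape time 4
(row=2, col=4): c = 0.6720 + -0.8700i → escape time 2
(row=2, col=5): c = 1.0000 + -0.8700i → escape time 2
(row=3, col=0): c = -0.6400 + -1.0650i → escape time 3
(row=3, col=1): c = -0.3120 + -1.0650i → escape time 5
(row=3, col=2): c = 0.0160 + -1.0650i → escape time 4
(row=3, col=3): c = 0.3440 + -1.0650i → escape time 3
(row=3, col=4): c = 0.6720 + -1.0650i → escape time 2
(row=3, col=5): c = 1.0000 + -1.0650i → escape time 2
(row=4, col=0): c = -0.6400 + -1.2600i → escape time 3
(row=4, col=1): c = -0.3120 + -1.2600i → escape time 3
(row=4, col=2): c = 0.0160 + -1.2600i → escape time 2
(row=4, col=3): c = 0.3440 + -1.2600i → escape time 2
(row=4, col=4): c = 0.6720 + -1.2600i → escape time 2
(row=4, col=5): c = 1.0000 + -1.2600i → escape time 2

Answer: 888832
888832
468422
354322
332222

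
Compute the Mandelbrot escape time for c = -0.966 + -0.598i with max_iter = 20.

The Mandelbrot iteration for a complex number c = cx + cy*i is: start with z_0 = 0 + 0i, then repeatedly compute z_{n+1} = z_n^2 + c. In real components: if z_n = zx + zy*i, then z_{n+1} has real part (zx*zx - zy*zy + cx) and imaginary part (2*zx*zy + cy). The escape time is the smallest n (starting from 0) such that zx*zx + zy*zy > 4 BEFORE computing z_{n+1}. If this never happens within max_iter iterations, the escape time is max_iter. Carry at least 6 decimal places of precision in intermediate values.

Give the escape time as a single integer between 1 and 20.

z_0 = 0 + 0i, c = -0.9660 + -0.5980i
Iter 1: z = -0.9660 + -0.5980i, |z|^2 = 1.2908
Iter 2: z = -0.3904 + 0.5573i, |z|^2 = 0.4631
Iter 3: z = -1.1242 + -1.0332i, |z|^2 = 2.3313
Iter 4: z = -0.7698 + 1.7250i, |z|^2 = 3.5683
Iter 5: z = -3.3492 + -3.2538i, |z|^2 = 21.8044
Escaped at iteration 5

Answer: 5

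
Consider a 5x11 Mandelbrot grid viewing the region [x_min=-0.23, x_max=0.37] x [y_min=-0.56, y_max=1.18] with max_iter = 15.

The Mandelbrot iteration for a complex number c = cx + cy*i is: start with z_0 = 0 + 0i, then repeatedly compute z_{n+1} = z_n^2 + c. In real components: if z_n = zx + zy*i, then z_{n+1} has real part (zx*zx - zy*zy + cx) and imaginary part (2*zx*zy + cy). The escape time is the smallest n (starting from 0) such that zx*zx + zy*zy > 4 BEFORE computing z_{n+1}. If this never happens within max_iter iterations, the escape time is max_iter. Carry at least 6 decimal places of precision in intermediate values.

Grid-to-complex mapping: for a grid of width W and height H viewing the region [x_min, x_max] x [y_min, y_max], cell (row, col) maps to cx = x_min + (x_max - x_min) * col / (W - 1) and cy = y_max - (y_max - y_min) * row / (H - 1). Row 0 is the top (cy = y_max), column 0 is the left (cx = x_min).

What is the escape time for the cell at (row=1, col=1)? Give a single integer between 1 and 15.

Answer: 9

Derivation:
z_0 = 0 + 0i, c = -0.0800 + 1.0060i
Iter 1: z = -0.0800 + 1.0060i, |z|^2 = 1.0184
Iter 2: z = -1.0856 + 0.8450i, |z|^2 = 1.8927
Iter 3: z = 0.3845 + -0.8288i, |z|^2 = 0.8348
Iter 4: z = -0.6191 + 0.3686i, |z|^2 = 0.5191
Iter 5: z = 0.1674 + 0.5496i, |z|^2 = 0.3301
Iter 6: z = -0.3540 + 1.1900i, |z|^2 = 1.5414
Iter 7: z = -1.3707 + 0.1634i, |z|^2 = 1.9055
Iter 8: z = 1.7721 + 0.5580i, |z|^2 = 3.4518
Iter 9: z = 2.7491 + 2.9837i, |z|^2 = 16.4595
Escaped at iteration 9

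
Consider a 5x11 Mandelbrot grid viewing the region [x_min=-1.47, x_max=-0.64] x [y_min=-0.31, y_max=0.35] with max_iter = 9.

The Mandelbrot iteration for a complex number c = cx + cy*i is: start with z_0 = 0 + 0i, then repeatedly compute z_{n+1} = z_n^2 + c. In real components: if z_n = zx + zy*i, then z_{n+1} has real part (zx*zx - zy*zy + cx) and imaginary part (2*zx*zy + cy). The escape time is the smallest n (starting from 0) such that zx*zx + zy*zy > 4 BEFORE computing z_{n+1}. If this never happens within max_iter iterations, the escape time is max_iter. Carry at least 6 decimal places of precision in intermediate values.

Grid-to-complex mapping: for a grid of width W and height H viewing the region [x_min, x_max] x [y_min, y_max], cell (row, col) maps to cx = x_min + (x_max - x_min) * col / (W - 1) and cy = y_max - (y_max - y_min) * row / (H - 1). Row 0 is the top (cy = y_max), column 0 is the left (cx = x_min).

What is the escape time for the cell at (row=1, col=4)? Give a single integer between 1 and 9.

Answer: 9

Derivation:
z_0 = 0 + 0i, c = -0.6400 + 0.2840i
Iter 1: z = -0.6400 + 0.2840i, |z|^2 = 0.4903
Iter 2: z = -0.3111 + -0.0795i, |z|^2 = 0.1031
Iter 3: z = -0.5496 + 0.3335i, |z|^2 = 0.4132
Iter 4: z = -0.4492 + -0.0825i, |z|^2 = 0.2086
Iter 5: z = -0.4451 + 0.3581i, |z|^2 = 0.3263
Iter 6: z = -0.5702 + -0.0348i, |z|^2 = 0.3263
Iter 7: z = -0.3161 + 0.3237i, |z|^2 = 0.2047
Iter 8: z = -0.6448 + 0.0794i, |z|^2 = 0.4221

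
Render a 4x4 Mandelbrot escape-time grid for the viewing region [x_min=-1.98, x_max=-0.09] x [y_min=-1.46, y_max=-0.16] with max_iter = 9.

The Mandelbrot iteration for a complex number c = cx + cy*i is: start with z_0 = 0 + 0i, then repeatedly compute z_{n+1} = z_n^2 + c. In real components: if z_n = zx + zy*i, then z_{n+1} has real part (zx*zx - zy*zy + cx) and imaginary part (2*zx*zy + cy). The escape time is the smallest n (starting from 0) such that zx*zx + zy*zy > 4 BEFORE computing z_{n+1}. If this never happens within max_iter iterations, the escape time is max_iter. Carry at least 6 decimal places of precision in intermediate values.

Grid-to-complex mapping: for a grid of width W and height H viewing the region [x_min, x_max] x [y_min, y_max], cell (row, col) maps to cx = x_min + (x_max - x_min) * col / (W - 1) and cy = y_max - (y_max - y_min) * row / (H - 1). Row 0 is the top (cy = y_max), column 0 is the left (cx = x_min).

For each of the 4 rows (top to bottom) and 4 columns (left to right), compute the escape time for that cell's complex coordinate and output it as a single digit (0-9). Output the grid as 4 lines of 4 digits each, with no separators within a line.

Answer: 3999
1369
1337
1222

Derivation:
(row=0, col=0): c = -1.9800 + -0.1600i → escape time 3
(row=0, col=1): c = -1.3500 + -0.1600i → escape time 9
(row=0, col=2): c = -0.7200 + -0.1600i → escape time 9
(row=0, col=3): c = -0.0900 + -0.1600i → escape time 9
(row=1, col=0): c = -1.9800 + -0.5933i → escape time 1
(row=1, col=1): c = -1.3500 + -0.5933i → escape time 3
(row=1, col=2): c = -0.7200 + -0.5933i → escape time 6
(row=1, col=3): c = -0.0900 + -0.5933i → escape time 9
(row=2, col=0): c = -1.9800 + -1.0267i → escape time 1
(row=2, col=1): c = -1.3500 + -1.0267i → escape time 3
(row=2, col=2): c = -0.7200 + -1.0267i → escape time 3
(row=2, col=3): c = -0.0900 + -1.0267i → escape time 7
(row=3, col=0): c = -1.9800 + -1.4600i → escape time 1
(row=3, col=1): c = -1.3500 + -1.4600i → escape time 2
(row=3, col=2): c = -0.7200 + -1.4600i → escape time 2
(row=3, col=3): c = -0.0900 + -1.4600i → escape time 2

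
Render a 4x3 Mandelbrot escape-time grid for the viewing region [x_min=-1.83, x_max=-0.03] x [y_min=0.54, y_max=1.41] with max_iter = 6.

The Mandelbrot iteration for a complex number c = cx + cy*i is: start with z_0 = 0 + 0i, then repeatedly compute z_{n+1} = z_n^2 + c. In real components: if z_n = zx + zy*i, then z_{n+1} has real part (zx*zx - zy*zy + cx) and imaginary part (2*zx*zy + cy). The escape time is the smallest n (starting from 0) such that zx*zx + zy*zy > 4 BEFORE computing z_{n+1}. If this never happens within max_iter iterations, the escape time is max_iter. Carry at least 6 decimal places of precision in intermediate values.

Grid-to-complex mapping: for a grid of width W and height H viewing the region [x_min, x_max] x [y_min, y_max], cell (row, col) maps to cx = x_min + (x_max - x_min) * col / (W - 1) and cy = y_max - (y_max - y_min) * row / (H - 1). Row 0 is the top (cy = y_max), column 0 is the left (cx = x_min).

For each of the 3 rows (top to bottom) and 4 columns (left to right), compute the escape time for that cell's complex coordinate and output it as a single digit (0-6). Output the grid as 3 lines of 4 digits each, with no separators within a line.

Answer: 1222
1346
3466

Derivation:
(row=0, col=0): c = -1.8300 + 1.4100i → escape time 1
(row=0, col=1): c = -1.2300 + 1.4100i → escape time 2
(row=0, col=2): c = -0.6300 + 1.4100i → escape time 2
(row=0, col=3): c = -0.0300 + 1.4100i → escape time 2
(row=1, col=0): c = -1.8300 + 0.9750i → escape time 1
(row=1, col=1): c = -1.2300 + 0.9750i → escape time 3
(row=1, col=2): c = -0.6300 + 0.9750i → escape time 4
(row=1, col=3): c = -0.0300 + 0.9750i → escape time 6
(row=2, col=0): c = -1.8300 + 0.5400i → escape time 3
(row=2, col=1): c = -1.2300 + 0.5400i → escape time 4
(row=2, col=2): c = -0.6300 + 0.5400i → escape time 6
(row=2, col=3): c = -0.0300 + 0.5400i → escape time 6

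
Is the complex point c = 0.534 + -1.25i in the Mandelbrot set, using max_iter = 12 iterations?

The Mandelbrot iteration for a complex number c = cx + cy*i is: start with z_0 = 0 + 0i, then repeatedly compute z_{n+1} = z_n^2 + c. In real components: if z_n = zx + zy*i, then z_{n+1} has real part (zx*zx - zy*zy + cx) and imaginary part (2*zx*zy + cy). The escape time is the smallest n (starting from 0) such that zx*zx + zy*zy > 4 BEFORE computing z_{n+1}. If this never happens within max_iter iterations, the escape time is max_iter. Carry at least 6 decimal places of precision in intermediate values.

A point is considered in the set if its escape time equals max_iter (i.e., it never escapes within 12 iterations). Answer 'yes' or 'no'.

z_0 = 0 + 0i, c = 0.5340 + -1.2500i
Iter 1: z = 0.5340 + -1.2500i, |z|^2 = 1.8477
Iter 2: z = -0.7433 + -2.5850i, |z|^2 = 7.2348
Escaped at iteration 2

Answer: no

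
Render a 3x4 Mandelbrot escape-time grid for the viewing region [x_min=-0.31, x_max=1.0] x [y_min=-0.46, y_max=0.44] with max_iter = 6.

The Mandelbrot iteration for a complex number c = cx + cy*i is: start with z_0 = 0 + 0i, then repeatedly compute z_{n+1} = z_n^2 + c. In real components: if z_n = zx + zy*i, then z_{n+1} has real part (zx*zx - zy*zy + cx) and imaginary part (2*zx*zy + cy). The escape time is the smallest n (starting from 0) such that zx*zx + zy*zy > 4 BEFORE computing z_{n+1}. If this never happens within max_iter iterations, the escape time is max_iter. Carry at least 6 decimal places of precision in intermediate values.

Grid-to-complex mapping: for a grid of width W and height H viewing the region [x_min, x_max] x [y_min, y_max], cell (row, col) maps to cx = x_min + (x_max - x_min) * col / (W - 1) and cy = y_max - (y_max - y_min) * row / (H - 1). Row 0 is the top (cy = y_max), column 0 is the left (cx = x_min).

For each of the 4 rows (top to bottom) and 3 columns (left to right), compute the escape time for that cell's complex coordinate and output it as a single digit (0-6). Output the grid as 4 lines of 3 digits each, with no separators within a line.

Answer: 662
662
662
662

Derivation:
(row=0, col=0): c = -0.3100 + 0.4400i → escape time 6
(row=0, col=1): c = 0.3450 + 0.4400i → escape time 6
(row=0, col=2): c = 1.0000 + 0.4400i → escape time 2
(row=1, col=0): c = -0.3100 + 0.1400i → escape time 6
(row=1, col=1): c = 0.3450 + 0.1400i → escape time 6
(row=1, col=2): c = 1.0000 + 0.1400i → escape time 2
(row=2, col=0): c = -0.3100 + -0.1600i → escape time 6
(row=2, col=1): c = 0.3450 + -0.1600i → escape time 6
(row=2, col=2): c = 1.0000 + -0.1600i → escape time 2
(row=3, col=0): c = -0.3100 + -0.4600i → escape time 6
(row=3, col=1): c = 0.3450 + -0.4600i → escape time 6
(row=3, col=2): c = 1.0000 + -0.4600i → escape time 2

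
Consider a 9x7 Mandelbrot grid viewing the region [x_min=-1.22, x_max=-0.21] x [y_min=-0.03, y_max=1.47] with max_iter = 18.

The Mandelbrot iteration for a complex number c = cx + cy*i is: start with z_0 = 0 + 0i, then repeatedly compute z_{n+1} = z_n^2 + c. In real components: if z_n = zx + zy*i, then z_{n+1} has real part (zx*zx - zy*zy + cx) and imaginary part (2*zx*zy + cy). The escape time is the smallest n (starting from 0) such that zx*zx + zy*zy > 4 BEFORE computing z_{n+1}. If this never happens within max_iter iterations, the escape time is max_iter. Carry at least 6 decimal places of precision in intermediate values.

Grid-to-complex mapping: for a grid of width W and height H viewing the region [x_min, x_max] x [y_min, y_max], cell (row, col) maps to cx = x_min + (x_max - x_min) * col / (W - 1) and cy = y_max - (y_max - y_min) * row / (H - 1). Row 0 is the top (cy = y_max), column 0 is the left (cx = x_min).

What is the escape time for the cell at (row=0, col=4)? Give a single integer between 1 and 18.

z_0 = 0 + 0i, c = -0.7150 + 1.4700i
Iter 1: z = -0.7150 + 1.4700i, |z|^2 = 2.6721
Iter 2: z = -2.3647 + -0.6321i, |z|^2 = 5.9912
Escaped at iteration 2

Answer: 2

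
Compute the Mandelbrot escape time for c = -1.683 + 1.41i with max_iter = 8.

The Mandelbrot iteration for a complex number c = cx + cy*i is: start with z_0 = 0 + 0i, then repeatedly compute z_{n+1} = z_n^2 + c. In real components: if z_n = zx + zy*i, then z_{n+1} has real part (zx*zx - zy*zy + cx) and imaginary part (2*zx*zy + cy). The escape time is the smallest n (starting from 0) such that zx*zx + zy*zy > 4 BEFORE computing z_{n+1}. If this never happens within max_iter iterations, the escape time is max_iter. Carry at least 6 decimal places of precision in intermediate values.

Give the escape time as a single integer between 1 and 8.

z_0 = 0 + 0i, c = -1.6830 + 1.4100i
Iter 1: z = -1.6830 + 1.4100i, |z|^2 = 4.8206
Escaped at iteration 1

Answer: 1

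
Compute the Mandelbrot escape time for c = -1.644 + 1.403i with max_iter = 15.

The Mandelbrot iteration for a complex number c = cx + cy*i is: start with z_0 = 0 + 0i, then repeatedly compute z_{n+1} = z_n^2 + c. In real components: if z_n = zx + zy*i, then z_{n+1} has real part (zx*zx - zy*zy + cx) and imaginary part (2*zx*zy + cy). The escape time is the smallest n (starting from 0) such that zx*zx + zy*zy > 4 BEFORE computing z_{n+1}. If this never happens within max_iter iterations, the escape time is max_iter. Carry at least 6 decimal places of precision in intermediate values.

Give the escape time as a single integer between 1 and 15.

z_0 = 0 + 0i, c = -1.6440 + 1.4030i
Iter 1: z = -1.6440 + 1.4030i, |z|^2 = 4.6711
Escaped at iteration 1

Answer: 1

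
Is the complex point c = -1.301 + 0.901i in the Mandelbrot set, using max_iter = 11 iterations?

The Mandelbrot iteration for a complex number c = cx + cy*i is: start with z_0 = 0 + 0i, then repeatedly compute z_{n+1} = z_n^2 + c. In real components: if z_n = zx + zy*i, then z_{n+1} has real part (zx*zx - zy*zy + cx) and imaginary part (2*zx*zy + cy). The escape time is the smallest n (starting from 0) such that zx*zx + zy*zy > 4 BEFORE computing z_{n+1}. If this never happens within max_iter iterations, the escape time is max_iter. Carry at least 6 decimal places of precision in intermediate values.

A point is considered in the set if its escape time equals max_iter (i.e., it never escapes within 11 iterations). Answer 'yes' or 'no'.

z_0 = 0 + 0i, c = -1.3010 + 0.9010i
Iter 1: z = -1.3010 + 0.9010i, |z|^2 = 2.5044
Iter 2: z = -0.4202 + -1.4434i, |z|^2 = 2.2600
Iter 3: z = -3.2078 + 2.1140i, |z|^2 = 14.7594
Escaped at iteration 3

Answer: no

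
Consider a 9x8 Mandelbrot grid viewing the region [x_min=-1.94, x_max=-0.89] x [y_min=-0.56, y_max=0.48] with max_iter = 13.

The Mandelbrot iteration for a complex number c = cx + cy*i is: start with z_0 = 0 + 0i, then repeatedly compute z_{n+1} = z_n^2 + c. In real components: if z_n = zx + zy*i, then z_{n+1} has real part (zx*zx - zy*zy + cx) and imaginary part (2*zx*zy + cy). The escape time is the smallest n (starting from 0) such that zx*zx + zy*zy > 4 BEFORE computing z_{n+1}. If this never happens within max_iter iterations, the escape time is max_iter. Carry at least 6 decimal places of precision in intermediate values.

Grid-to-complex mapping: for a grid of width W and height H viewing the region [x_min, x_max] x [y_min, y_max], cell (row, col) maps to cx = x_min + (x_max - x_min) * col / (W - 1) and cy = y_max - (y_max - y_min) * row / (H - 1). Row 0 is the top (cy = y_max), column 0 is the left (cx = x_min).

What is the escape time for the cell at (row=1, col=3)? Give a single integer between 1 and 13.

z_0 = 0 + 0i, c = -1.5463 + 0.3314i
Iter 1: z = -1.5463 + 0.3314i, |z|^2 = 2.5007
Iter 2: z = 0.7348 + -0.6935i, |z|^2 = 1.0209
Iter 3: z = -1.4873 + -0.6878i, |z|^2 = 2.6850
Iter 4: z = 0.1928 + 2.3772i, |z|^2 = 5.6882
Escaped at iteration 4

Answer: 4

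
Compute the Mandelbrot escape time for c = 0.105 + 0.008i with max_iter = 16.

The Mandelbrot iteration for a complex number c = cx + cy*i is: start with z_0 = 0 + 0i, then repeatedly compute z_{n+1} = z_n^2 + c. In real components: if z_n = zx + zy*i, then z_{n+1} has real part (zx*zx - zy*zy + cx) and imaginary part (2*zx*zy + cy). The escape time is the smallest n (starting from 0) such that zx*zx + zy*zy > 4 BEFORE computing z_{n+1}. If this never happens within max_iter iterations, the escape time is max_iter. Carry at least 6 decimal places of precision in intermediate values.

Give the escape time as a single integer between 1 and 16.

Answer: 16

Derivation:
z_0 = 0 + 0i, c = 0.1050 + 0.0080i
Iter 1: z = 0.1050 + 0.0080i, |z|^2 = 0.0111
Iter 2: z = 0.1160 + 0.0097i, |z|^2 = 0.0135
Iter 3: z = 0.1184 + 0.0102i, |z|^2 = 0.0141
Iter 4: z = 0.1189 + 0.0104i, |z|^2 = 0.0142
Iter 5: z = 0.1190 + 0.0105i, |z|^2 = 0.0143
Iter 6: z = 0.1191 + 0.0105i, |z|^2 = 0.0143
Iter 7: z = 0.1191 + 0.0105i, |z|^2 = 0.0143
Iter 8: z = 0.1191 + 0.0105i, |z|^2 = 0.0143
Iter 9: z = 0.1191 + 0.0105i, |z|^2 = 0.0143
Iter 10: z = 0.1191 + 0.0105i, |z|^2 = 0.0143
Iter 11: z = 0.1191 + 0.0105i, |z|^2 = 0.0143
Iter 12: z = 0.1191 + 0.0105i, |z|^2 = 0.0143
Iter 13: z = 0.1191 + 0.0105i, |z|^2 = 0.0143
Iter 14: z = 0.1191 + 0.0105i, |z|^2 = 0.0143
Iter 15: z = 0.1191 + 0.0105i, |z|^2 = 0.0143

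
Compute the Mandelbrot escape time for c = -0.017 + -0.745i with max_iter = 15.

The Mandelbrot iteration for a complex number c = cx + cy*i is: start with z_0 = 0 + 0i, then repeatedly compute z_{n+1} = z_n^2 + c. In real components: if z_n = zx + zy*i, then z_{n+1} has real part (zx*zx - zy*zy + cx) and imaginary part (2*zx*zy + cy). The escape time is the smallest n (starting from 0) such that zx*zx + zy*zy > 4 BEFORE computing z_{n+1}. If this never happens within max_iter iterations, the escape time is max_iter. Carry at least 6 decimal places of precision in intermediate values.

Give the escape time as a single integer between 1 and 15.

Answer: 15

Derivation:
z_0 = 0 + 0i, c = -0.0170 + -0.7450i
Iter 1: z = -0.0170 + -0.7450i, |z|^2 = 0.5553
Iter 2: z = -0.5717 + -0.7197i, |z|^2 = 0.8448
Iter 3: z = -0.2080 + 0.0779i, |z|^2 = 0.0494
Iter 4: z = 0.0202 + -0.7774i, |z|^2 = 0.6048
Iter 5: z = -0.6210 + -0.7764i, |z|^2 = 0.9884
Iter 6: z = -0.2342 + 0.2193i, |z|^2 = 0.1029
Iter 7: z = -0.0102 + -0.8477i, |z|^2 = 0.7187
Iter 8: z = -0.7355 + -0.7277i, |z|^2 = 1.0705
Iter 9: z = -0.0055 + 0.3254i, |z|^2 = 0.1059
Iter 10: z = -0.1229 + -0.7486i, |z|^2 = 0.5755
Iter 11: z = -0.5623 + -0.5610i, |z|^2 = 0.6309
Iter 12: z = -0.0156 + -0.1141i, |z|^2 = 0.0133
Iter 13: z = -0.0298 + -0.7414i, |z|^2 = 0.5506
Iter 14: z = -0.5658 + -0.7009i, |z|^2 = 0.8114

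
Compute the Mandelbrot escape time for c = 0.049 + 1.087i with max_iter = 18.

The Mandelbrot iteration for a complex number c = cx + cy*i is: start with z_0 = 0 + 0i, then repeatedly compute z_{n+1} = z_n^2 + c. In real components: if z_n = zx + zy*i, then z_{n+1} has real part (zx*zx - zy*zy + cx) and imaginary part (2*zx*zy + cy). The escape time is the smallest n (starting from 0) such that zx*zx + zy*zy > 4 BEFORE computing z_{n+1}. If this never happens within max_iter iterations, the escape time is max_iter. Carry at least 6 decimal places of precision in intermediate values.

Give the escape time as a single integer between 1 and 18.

Answer: 4

Derivation:
z_0 = 0 + 0i, c = 0.0490 + 1.0870i
Iter 1: z = 0.0490 + 1.0870i, |z|^2 = 1.1840
Iter 2: z = -1.1302 + 1.1935i, |z|^2 = 2.7018
Iter 3: z = -0.0982 + -1.6108i, |z|^2 = 2.6042
Iter 4: z = -2.5359 + 1.4034i, |z|^2 = 8.4006
Escaped at iteration 4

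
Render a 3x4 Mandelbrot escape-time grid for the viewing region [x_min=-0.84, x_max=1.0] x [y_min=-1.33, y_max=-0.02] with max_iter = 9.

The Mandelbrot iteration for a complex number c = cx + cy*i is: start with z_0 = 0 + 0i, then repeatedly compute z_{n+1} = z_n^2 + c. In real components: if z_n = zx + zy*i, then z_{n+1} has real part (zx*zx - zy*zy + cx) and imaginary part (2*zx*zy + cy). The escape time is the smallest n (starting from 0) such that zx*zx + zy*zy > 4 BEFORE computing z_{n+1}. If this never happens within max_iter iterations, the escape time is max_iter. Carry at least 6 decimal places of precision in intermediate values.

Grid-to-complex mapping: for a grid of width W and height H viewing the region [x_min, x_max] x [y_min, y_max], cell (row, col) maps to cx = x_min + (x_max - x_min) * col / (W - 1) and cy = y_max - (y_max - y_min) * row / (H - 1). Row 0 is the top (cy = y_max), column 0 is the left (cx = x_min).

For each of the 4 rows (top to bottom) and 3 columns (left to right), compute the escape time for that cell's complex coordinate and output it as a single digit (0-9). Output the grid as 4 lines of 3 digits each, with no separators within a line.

Answer: 992
692
352
222

Derivation:
(row=0, col=0): c = -0.8400 + -0.0200i → escape time 9
(row=0, col=1): c = 0.0800 + -0.0200i → escape time 9
(row=0, col=2): c = 1.0000 + -0.0200i → escape time 2
(row=1, col=0): c = -0.8400 + -0.4567i → escape time 6
(row=1, col=1): c = 0.0800 + -0.4567i → escape time 9
(row=1, col=2): c = 1.0000 + -0.4567i → escape time 2
(row=2, col=0): c = -0.8400 + -0.8933i → escape time 3
(row=2, col=1): c = 0.0800 + -0.8933i → escape time 5
(row=2, col=2): c = 1.0000 + -0.8933i → escape time 2
(row=3, col=0): c = -0.8400 + -1.3300i → escape time 2
(row=3, col=1): c = 0.0800 + -1.3300i → escape time 2
(row=3, col=2): c = 1.0000 + -1.3300i → escape time 2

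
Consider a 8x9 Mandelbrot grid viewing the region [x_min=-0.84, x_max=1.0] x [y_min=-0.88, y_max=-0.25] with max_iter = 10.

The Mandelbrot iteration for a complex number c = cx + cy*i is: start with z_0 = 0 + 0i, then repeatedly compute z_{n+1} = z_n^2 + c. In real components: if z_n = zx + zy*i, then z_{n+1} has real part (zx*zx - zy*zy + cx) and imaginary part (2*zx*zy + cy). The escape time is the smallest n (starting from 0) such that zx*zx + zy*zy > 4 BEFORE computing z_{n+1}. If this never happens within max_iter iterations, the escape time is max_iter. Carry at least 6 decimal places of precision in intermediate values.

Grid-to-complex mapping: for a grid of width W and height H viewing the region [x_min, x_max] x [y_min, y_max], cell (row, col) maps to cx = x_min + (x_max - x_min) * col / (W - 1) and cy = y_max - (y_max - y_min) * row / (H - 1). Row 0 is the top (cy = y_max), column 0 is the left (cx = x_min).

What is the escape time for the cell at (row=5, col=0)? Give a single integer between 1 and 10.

z_0 = 0 + 0i, c = -0.8400 + -0.6438i
Iter 1: z = -0.8400 + -0.6438i, |z|^2 = 1.1200
Iter 2: z = -0.5488 + 0.4378i, |z|^2 = 0.4928
Iter 3: z = -0.7304 + -1.1242i, |z|^2 = 1.7974
Iter 4: z = -1.5704 + 0.9986i, |z|^2 = 3.4633
Iter 5: z = 0.6289 + -3.7801i, |z|^2 = 14.6848
Escaped at iteration 5

Answer: 5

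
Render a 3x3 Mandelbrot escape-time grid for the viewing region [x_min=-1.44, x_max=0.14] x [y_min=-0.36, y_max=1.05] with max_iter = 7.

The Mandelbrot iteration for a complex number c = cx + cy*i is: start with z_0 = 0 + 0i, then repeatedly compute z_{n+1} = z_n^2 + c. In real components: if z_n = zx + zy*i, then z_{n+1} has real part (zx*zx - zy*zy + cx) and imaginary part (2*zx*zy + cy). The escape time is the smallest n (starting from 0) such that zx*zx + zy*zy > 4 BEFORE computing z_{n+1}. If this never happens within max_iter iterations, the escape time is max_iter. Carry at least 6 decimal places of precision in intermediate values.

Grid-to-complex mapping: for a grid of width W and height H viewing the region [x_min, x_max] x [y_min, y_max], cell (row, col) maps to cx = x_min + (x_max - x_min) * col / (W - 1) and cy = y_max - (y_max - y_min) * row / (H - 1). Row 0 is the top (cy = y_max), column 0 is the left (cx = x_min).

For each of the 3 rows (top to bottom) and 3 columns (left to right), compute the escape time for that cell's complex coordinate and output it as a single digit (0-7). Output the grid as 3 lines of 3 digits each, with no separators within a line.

(row=0, col=0): c = -1.4400 + 1.0500i → escape time 2
(row=0, col=1): c = -0.6500 + 1.0500i → escape time 3
(row=0, col=2): c = 0.1400 + 1.0500i → escape time 4
(row=1, col=0): c = -1.4400 + 0.3450i → escape time 5
(row=1, col=1): c = -0.6500 + 0.3450i → escape time 7
(row=1, col=2): c = 0.1400 + 0.3450i → escape time 7
(row=2, col=0): c = -1.4400 + -0.3600i → escape time 5
(row=2, col=1): c = -0.6500 + -0.3600i → escape time 7
(row=2, col=2): c = 0.1400 + -0.3600i → escape time 7

Answer: 234
577
577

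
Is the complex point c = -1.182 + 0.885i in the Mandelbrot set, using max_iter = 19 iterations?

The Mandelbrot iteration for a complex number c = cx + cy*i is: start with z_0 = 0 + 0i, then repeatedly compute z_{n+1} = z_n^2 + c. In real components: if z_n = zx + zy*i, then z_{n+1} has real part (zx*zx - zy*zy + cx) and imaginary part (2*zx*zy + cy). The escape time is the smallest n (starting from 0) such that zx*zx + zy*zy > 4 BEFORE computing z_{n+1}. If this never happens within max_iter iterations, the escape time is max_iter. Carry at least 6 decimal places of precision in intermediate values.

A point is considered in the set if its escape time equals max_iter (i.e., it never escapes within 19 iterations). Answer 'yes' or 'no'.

Answer: no

Derivation:
z_0 = 0 + 0i, c = -1.1820 + 0.8850i
Iter 1: z = -1.1820 + 0.8850i, |z|^2 = 2.1803
Iter 2: z = -0.5681 + -1.2071i, |z|^2 = 1.7799
Iter 3: z = -2.3164 + 2.2566i, |z|^2 = 10.4580
Escaped at iteration 3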